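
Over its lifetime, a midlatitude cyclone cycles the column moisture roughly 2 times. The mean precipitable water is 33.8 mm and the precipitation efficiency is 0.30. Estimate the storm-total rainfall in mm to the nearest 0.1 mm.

Each cycle deposits ε × PW = 0.30 × 33.8 = 10.14 mm.
Over 2 cycles: 2 × 10.14 = 20.3 mm.

rainfall ≈ 20.3 mm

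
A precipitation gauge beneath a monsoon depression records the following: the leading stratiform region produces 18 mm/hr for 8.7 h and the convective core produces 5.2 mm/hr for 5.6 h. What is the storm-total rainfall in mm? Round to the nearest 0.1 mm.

total ≈ 185.7 mm

Total = Σ Rᵢ Δtᵢ = 18 × 8.7 + 5.2 × 5.6
      = 156.6 + 29.12 = 185.7 mm.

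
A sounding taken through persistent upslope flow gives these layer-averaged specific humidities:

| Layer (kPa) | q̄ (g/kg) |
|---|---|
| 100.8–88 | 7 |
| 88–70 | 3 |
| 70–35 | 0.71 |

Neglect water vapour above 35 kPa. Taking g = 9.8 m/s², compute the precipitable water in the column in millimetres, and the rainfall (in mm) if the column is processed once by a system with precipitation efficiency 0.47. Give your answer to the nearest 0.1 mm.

PW ≈ 17.2 mm; rainfall ≈ 8.1 mm

Precipitable water is the column-integrated vapour mass per unit area: PW = (1/g) Σ q̄ Δp, with q in kg/kg and Δp in Pa (1 kg/m² of water = 1 mm).
Layer 100.8–88 kPa: Δp = 128 hPa = 12800 Pa, q̄ = 0.007 kg/kg → 0.007 × 12800 / 9.8 = 9.14 mm
Layer 88–70 kPa: Δp = 180 hPa = 18000 Pa, q̄ = 0.003 kg/kg → 0.003 × 18000 / 9.8 = 5.51 mm
Layer 70–35 kPa: Δp = 350 hPa = 35000 Pa, q̄ = 0.00071 kg/kg → 0.00071 × 35000 / 9.8 = 2.54 mm
PW = 9.14 + 5.51 + 2.54 = 17.19 ≈ 17.2 mm.
Rainfall = ε × PW = 0.47 × 17.2 = 8.1 mm.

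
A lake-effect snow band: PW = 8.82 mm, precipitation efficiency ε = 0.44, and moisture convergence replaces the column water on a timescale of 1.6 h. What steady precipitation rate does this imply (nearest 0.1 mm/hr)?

R ≈ 2.4 mm/hr

Each overturning extracts ε × PW = 0.44 × 8.82 = 3.8808 mm.
Rate = ε·PW / τ = 3.8808 / 1.6 h = 2.4 mm/hr.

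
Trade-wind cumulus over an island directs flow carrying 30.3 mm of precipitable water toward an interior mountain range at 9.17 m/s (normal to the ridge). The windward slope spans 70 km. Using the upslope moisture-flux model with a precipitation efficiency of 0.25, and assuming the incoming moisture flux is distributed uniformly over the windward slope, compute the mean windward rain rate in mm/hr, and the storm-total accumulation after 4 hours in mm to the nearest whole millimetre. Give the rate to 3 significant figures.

R ≈ 3.57 mm/hr; total ≈ 14 mm

Incoming column moisture flux per unit ridge length: F = V × PW = 9.17 × 30.3 = 277.851 mm·m/s.
Spread over the 70 km slope with efficiency ε = 0.25: R = ε·F/W = 0.25 × 277.851 / 70000 m = 9.923e-04 mm/s.
R = 9.923e-04 × 3600 = 3.57 mm/hr.
Over 4 h: total = 3.57 × 4 = 14.28 ≈ 14 mm.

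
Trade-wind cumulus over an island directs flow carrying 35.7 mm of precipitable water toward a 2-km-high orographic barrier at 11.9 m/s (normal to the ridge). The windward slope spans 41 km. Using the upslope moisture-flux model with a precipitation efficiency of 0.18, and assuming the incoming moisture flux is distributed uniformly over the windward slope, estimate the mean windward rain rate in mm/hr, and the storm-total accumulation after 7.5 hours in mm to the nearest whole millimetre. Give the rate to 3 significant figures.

Incoming column moisture flux per unit ridge length: F = V × PW = 11.9 × 35.7 = 424.83 mm·m/s.
Spread over the 41 km slope with efficiency ε = 0.18: R = ε·F/W = 0.18 × 424.83 / 41000 m = 1.865e-03 mm/s.
R = 1.865e-03 × 3600 = 6.71 mm/hr.
Over 7.5 h: total = 6.71 × 7.5 = 50.325 ≈ 50 mm.

R ≈ 6.71 mm/hr; total ≈ 50 mm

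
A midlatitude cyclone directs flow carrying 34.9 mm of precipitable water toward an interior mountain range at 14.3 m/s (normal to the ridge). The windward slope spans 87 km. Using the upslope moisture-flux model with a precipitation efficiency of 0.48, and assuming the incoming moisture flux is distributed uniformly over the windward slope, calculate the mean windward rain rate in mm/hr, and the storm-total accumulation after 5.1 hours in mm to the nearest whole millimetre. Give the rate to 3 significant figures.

Incoming column moisture flux per unit ridge length: F = V × PW = 14.3 × 34.9 = 499.07 mm·m/s.
Spread over the 87 km slope with efficiency ε = 0.48: R = ε·F/W = 0.48 × 499.07 / 87000 m = 2.753e-03 mm/s.
R = 2.753e-03 × 3600 = 9.91 mm/hr.
Over 5.1 h: total = 9.91 × 5.1 = 50.541 ≈ 51 mm.

R ≈ 9.91 mm/hr; total ≈ 51 mm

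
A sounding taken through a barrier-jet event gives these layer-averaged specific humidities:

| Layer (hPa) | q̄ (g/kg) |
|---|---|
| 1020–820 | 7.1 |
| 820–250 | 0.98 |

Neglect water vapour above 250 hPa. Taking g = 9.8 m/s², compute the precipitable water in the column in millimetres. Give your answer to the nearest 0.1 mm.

PW ≈ 20.2 mm

Precipitable water is the column-integrated vapour mass per unit area: PW = (1/g) Σ q̄ Δp, with q in kg/kg and Δp in Pa (1 kg/m² of water = 1 mm).
Layer 1020–820 hPa: Δp = 200 hPa = 20000 Pa, q̄ = 0.0071 kg/kg → 0.0071 × 20000 / 9.8 = 14.49 mm
Layer 820–250 hPa: Δp = 570 hPa = 57000 Pa, q̄ = 0.00098 kg/kg → 0.00098 × 57000 / 9.8 = 5.70 mm
PW = 14.49 + 5.70 = 20.19 ≈ 20.2 mm.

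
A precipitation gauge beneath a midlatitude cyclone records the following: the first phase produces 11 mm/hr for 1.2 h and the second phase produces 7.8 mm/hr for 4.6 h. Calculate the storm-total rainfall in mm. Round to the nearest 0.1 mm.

total ≈ 49.1 mm

Total = Σ Rᵢ Δtᵢ = 11 × 1.2 + 7.8 × 4.6
      = 13.2 + 35.88 = 49.1 mm.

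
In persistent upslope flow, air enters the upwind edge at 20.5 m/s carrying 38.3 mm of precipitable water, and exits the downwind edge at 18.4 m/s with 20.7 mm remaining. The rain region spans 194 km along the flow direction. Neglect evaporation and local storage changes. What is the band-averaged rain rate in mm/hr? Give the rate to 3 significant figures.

Column moisture flux per unit crosswind length is F = V × PW.
Inflow: F_in = 20.5 × 38.3 = 785.15 mm·m/s
Outflow: F_out = 18.4 × 20.7 = 380.88 mm·m/s
Steady-state rate R = (F_in − F_out)/L = (785.15 − 380.88) / 194000 m = 2.084e-03 mm/s.
R = 2.084e-03 × 3600 = 7.50 mm/hr.

R ≈ 7.50 mm/hr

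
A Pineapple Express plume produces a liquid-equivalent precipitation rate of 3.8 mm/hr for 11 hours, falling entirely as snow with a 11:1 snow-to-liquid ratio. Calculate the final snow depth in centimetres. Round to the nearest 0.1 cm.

Liquid-equivalent depth = 3.8 × 11 = 41.8 mm.
Snow depth = 41.8 mm × 11 = 459.8 mm = 46.0 cm.

snow depth ≈ 46.0 cm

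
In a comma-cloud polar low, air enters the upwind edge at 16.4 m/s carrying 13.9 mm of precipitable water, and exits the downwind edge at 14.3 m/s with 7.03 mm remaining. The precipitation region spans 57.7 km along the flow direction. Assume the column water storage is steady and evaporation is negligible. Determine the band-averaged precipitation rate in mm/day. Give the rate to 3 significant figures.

Column moisture flux per unit crosswind length is F = V × PW.
Inflow: F_in = 16.4 × 13.9 = 227.96 mm·m/s
Outflow: F_out = 14.3 × 7.03 = 100.529 mm·m/s
Steady-state rate R = (F_in − F_out)/L = (227.96 − 100.529) / 57700 m = 2.209e-03 mm/s.
R = 2.209e-03 × 3600 × 24 = 191 mm/day.

R ≈ 191 mm/day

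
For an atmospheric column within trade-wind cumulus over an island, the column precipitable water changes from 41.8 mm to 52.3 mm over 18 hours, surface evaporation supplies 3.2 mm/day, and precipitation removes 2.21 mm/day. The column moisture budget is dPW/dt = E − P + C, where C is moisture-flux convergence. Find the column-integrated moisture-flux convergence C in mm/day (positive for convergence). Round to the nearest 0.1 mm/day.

dPW/dt = (52.3 − 41.8) mm / (18/24 day) = +14.000 mm/day.
C = dPW/dt − E + P = (+14.000) − 3.2 + 2.21 = 13.0 mm/day.

C ≈ 13.0 mm/day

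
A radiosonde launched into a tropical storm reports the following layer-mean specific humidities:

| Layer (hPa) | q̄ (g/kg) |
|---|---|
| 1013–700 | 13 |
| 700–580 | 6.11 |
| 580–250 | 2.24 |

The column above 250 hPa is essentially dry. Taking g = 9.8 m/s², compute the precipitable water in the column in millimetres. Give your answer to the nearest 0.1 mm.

PW ≈ 56.5 mm

Precipitable water is the column-integrated vapour mass per unit area: PW = (1/g) Σ q̄ Δp, with q in kg/kg and Δp in Pa (1 kg/m² of water = 1 mm).
Layer 1013–700 hPa: Δp = 313 hPa = 31300 Pa, q̄ = 0.013 kg/kg → 0.013 × 31300 / 9.8 = 41.52 mm
Layer 700–580 hPa: Δp = 120 hPa = 12000 Pa, q̄ = 0.00611 kg/kg → 0.00611 × 12000 / 9.8 = 7.48 mm
Layer 580–250 hPa: Δp = 330 hPa = 33000 Pa, q̄ = 0.00224 kg/kg → 0.00224 × 33000 / 9.8 = 7.54 mm
PW = 41.52 + 7.48 + 7.54 = 56.54 ≈ 56.5 mm.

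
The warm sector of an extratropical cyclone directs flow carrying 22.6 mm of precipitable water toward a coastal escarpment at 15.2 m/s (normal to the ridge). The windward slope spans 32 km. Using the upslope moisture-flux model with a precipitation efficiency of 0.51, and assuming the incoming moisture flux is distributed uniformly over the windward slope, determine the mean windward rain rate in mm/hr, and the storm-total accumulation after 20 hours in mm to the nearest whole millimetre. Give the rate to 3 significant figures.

R ≈ 19.7 mm/hr; total ≈ 394 mm

Incoming column moisture flux per unit ridge length: F = V × PW = 15.2 × 22.6 = 343.52 mm·m/s.
Spread over the 32 km slope with efficiency ε = 0.51: R = ε·F/W = 0.51 × 343.52 / 32000 m = 5.475e-03 mm/s.
R = 5.475e-03 × 3600 = 19.7 mm/hr.
Over 20 h: total = 19.7 × 20 = 394 mm.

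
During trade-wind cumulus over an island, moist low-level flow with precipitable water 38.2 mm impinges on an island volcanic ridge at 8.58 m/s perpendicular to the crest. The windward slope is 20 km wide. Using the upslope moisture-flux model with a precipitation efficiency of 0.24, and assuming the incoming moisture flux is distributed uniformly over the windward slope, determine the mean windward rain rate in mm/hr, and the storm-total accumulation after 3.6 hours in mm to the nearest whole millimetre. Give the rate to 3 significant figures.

R ≈ 14.2 mm/hr; total ≈ 51 mm

Incoming column moisture flux per unit ridge length: F = V × PW = 8.58 × 38.2 = 327.756 mm·m/s.
Spread over the 20 km slope with efficiency ε = 0.24: R = ε·F/W = 0.24 × 327.756 / 20000 m = 3.933e-03 mm/s.
R = 3.933e-03 × 3600 = 14.2 mm/hr.
Over 3.6 h: total = 14.2 × 3.6 = 51.12 ≈ 51 mm.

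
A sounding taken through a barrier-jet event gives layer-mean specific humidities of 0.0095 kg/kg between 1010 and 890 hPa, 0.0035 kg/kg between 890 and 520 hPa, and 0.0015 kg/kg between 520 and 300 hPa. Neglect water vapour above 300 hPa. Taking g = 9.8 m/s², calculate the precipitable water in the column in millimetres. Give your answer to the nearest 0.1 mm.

PW ≈ 28.2 mm

Precipitable water is the column-integrated vapour mass per unit area: PW = (1/g) Σ q̄ Δp, with q in kg/kg and Δp in Pa (1 kg/m² of water = 1 mm).
Layer 1010–890 hPa: Δp = 120 hPa = 12000 Pa, q̄ = 0.0095 kg/kg → 0.0095 × 12000 / 9.8 = 11.63 mm
Layer 890–520 hPa: Δp = 370 hPa = 37000 Pa, q̄ = 0.0035 kg/kg → 0.0035 × 37000 / 9.8 = 13.21 mm
Layer 520–300 hPa: Δp = 220 hPa = 22000 Pa, q̄ = 0.0015 kg/kg → 0.0015 × 22000 / 9.8 = 3.37 mm
PW = 11.63 + 13.21 + 3.37 = 28.21 ≈ 28.2 mm.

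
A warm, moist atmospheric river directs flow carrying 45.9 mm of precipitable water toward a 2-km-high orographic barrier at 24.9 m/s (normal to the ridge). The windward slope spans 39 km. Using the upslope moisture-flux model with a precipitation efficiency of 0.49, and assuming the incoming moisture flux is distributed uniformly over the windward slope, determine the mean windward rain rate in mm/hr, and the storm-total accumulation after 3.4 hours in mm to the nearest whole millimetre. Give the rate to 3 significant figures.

R ≈ 51.7 mm/hr; total ≈ 176 mm

Incoming column moisture flux per unit ridge length: F = V × PW = 24.9 × 45.9 = 1142.91 mm·m/s.
Spread over the 39 km slope with efficiency ε = 0.49: R = ε·F/W = 0.49 × 1142.91 / 39000 m = 1.436e-02 mm/s.
R = 1.436e-02 × 3600 = 51.7 mm/hr.
Over 3.4 h: total = 51.7 × 3.4 = 175.78 ≈ 176 mm.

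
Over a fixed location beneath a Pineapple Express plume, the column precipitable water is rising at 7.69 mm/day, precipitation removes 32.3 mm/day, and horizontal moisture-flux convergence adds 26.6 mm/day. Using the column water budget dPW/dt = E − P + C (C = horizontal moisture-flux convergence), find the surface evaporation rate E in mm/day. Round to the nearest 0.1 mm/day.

dPW/dt = +7.69 mm/day.
E = dPW/dt + P − C = (+7.69) + 32.3 − (26.6) = 13.4 mm/day.

E ≈ 13.4 mm/day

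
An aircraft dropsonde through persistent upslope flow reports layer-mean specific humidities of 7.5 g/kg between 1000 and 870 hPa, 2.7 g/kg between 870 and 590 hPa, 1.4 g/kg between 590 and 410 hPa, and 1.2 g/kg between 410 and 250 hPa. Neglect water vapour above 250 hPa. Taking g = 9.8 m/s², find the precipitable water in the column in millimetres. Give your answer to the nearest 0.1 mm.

Precipitable water is the column-integrated vapour mass per unit area: PW = (1/g) Σ q̄ Δp, with q in kg/kg and Δp in Pa (1 kg/m² of water = 1 mm).
Layer 1000–870 hPa: Δp = 130 hPa = 13000 Pa, q̄ = 0.0075 kg/kg → 0.0075 × 13000 / 9.8 = 9.95 mm
Layer 870–590 hPa: Δp = 280 hPa = 28000 Pa, q̄ = 0.0027 kg/kg → 0.0027 × 28000 / 9.8 = 7.71 mm
Layer 590–410 hPa: Δp = 180 hPa = 18000 Pa, q̄ = 0.0014 kg/kg → 0.0014 × 18000 / 9.8 = 2.57 mm
Layer 410–250 hPa: Δp = 160 hPa = 16000 Pa, q̄ = 0.0012 kg/kg → 0.0012 × 16000 / 9.8 = 1.96 mm
PW = 9.95 + 7.71 + 2.57 + 1.96 = 22.19 ≈ 22.2 mm.

PW ≈ 22.2 mm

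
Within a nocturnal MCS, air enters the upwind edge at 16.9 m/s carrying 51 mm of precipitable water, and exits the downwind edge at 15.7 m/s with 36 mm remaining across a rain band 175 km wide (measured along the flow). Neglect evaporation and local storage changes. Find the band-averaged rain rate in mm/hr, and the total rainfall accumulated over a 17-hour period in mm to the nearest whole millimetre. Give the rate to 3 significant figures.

Column moisture flux per unit crosswind length is F = V × PW.
Inflow: F_in = 16.9 × 51 = 861.9 mm·m/s
Outflow: F_out = 15.7 × 36 = 565.2 mm·m/s
Steady-state rate R = (F_in − F_out)/L = (861.9 − 565.2) / 175000 m = 1.695e-03 mm/s.
R = 1.695e-03 × 3600 = 6.10 mm/hr.
Over 17 h: total = 6.10 × 17 = 103.7 ≈ 104 mm.

R ≈ 6.10 mm/hr; total ≈ 104 mm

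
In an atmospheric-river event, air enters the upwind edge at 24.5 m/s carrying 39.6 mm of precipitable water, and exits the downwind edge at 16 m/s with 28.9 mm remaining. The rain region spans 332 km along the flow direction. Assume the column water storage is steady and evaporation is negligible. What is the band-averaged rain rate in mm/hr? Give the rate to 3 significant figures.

Column moisture flux per unit crosswind length is F = V × PW.
Inflow: F_in = 24.5 × 39.6 = 970.2 mm·m/s
Outflow: F_out = 16 × 28.9 = 462.4 mm·m/s
Steady-state rate R = (F_in − F_out)/L = (970.2 − 462.4) / 332000 m = 1.530e-03 mm/s.
R = 1.530e-03 × 3600 = 5.51 mm/hr.

R ≈ 5.51 mm/hr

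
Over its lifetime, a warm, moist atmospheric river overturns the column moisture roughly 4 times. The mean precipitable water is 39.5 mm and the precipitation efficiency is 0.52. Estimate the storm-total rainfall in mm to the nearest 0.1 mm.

Each cycle deposits ε × PW = 0.52 × 39.5 = 20.54 mm.
Over 4 cycles: 4 × 20.54 = 82.2 mm.

rainfall ≈ 82.2 mm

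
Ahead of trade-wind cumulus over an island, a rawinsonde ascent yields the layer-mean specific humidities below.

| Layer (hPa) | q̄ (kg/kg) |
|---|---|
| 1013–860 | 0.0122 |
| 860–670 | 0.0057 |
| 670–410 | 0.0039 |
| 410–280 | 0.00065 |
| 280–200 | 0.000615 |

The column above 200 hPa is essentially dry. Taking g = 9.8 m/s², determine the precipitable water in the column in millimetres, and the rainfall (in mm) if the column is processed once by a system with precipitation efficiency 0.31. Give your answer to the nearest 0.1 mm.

PW ≈ 41.8 mm; rainfall ≈ 13.0 mm

Precipitable water is the column-integrated vapour mass per unit area: PW = (1/g) Σ q̄ Δp, with q in kg/kg and Δp in Pa (1 kg/m² of water = 1 mm).
Layer 1013–860 hPa: Δp = 153 hPa = 15300 Pa, q̄ = 0.0122 kg/kg → 0.0122 × 15300 / 9.8 = 19.05 mm
Layer 860–670 hPa: Δp = 190 hPa = 19000 Pa, q̄ = 0.0057 kg/kg → 0.0057 × 19000 / 9.8 = 11.05 mm
Layer 670–410 hPa: Δp = 260 hPa = 26000 Pa, q̄ = 0.0039 kg/kg → 0.0039 × 26000 / 9.8 = 10.35 mm
Layer 410–280 hPa: Δp = 130 hPa = 13000 Pa, q̄ = 0.00065 kg/kg → 0.00065 × 13000 / 9.8 = 0.86 mm
Layer 280–200 hPa: Δp = 80 hPa = 8000 Pa, q̄ = 0.000615 kg/kg → 0.000615 × 8000 / 9.8 = 0.50 mm
PW = 19.05 + 11.05 + 10.35 + 0.86 + 0.50 = 41.81 ≈ 41.8 mm.
Rainfall = ε × PW = 0.31 × 41.8 = 13.0 mm.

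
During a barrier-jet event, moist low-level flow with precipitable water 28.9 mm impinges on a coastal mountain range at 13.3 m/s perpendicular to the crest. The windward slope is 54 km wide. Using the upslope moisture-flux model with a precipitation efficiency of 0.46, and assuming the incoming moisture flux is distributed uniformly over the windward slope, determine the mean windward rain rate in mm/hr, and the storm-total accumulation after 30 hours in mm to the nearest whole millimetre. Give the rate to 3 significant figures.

Incoming column moisture flux per unit ridge length: F = V × PW = 13.3 × 28.9 = 384.37 mm·m/s.
Spread over the 54 km slope with efficiency ε = 0.46: R = ε·F/W = 0.46 × 384.37 / 54000 m = 3.274e-03 mm/s.
R = 3.274e-03 × 3600 = 11.8 mm/hr.
Over 30 h: total = 11.8 × 30 = 354 mm.

R ≈ 11.8 mm/hr; total ≈ 354 mm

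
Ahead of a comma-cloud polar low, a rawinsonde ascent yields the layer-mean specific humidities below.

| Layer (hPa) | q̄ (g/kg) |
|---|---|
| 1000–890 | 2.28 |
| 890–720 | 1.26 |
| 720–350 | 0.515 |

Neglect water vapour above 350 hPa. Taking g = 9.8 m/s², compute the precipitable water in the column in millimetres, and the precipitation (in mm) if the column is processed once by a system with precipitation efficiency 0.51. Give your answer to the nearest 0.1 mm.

PW ≈ 6.7 mm; precipitation ≈ 3.4 mm

Precipitable water is the column-integrated vapour mass per unit area: PW = (1/g) Σ q̄ Δp, with q in kg/kg and Δp in Pa (1 kg/m² of water = 1 mm).
Layer 1000–890 hPa: Δp = 110 hPa = 11000 Pa, q̄ = 0.00228 kg/kg → 0.00228 × 11000 / 9.8 = 2.56 mm
Layer 890–720 hPa: Δp = 170 hPa = 17000 Pa, q̄ = 0.00126 kg/kg → 0.00126 × 17000 / 9.8 = 2.19 mm
Layer 720–350 hPa: Δp = 370 hPa = 37000 Pa, q̄ = 0.000515 kg/kg → 0.000515 × 37000 / 9.8 = 1.94 mm
PW = 2.56 + 2.19 + 1.94 = 6.69 ≈ 6.7 mm.
Precipitation = ε × PW = 0.51 × 6.7 = 3.4 mm.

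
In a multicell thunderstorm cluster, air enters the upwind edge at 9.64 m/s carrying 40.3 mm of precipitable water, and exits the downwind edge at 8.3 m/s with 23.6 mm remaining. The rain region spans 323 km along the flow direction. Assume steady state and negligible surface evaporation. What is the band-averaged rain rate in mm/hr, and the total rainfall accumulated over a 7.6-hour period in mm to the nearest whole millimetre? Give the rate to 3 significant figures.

R ≈ 2.15 mm/hr; total ≈ 16 mm

Column moisture flux per unit crosswind length is F = V × PW.
Inflow: F_in = 9.64 × 40.3 = 388.492 mm·m/s
Outflow: F_out = 8.3 × 23.6 = 195.88 mm·m/s
Steady-state rate R = (F_in − F_out)/L = (388.492 − 195.88) / 323000 m = 5.963e-04 mm/s.
R = 5.963e-04 × 3600 = 2.15 mm/hr.
Over 7.6 h: total = 2.15 × 7.6 = 16.34 ≈ 16 mm.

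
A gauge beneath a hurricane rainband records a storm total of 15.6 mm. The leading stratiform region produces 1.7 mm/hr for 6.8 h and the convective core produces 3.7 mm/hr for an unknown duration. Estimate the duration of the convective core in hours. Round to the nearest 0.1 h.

Known phases: 1.7 × 6.8 = 11.56 mm.
Remaining depth = 15.6 − 11.56 = 4.04 mm.
Duration = 4.04 / 3.7 = 1.1 h.

duration ≈ 1.1 h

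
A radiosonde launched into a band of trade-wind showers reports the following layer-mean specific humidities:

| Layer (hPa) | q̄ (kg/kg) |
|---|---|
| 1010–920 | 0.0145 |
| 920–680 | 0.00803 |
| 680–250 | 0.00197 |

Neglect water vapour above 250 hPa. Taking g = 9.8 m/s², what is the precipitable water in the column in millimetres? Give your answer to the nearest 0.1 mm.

PW ≈ 41.6 mm

Precipitable water is the column-integrated vapour mass per unit area: PW = (1/g) Σ q̄ Δp, with q in kg/kg and Δp in Pa (1 kg/m² of water = 1 mm).
Layer 1010–920 hPa: Δp = 90 hPa = 9000 Pa, q̄ = 0.0145 kg/kg → 0.0145 × 9000 / 9.8 = 13.32 mm
Layer 920–680 hPa: Δp = 240 hPa = 24000 Pa, q̄ = 0.00803 kg/kg → 0.00803 × 24000 / 9.8 = 19.67 mm
Layer 680–250 hPa: Δp = 430 hPa = 43000 Pa, q̄ = 0.00197 kg/kg → 0.00197 × 43000 / 9.8 = 8.64 mm
PW = 13.32 + 19.67 + 8.64 = 41.63 ≈ 41.6 mm.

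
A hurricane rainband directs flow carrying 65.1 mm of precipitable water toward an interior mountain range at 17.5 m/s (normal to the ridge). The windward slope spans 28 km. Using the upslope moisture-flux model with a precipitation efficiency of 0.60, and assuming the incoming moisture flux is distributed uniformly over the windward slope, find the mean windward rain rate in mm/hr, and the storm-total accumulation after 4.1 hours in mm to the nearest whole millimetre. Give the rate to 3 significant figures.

Incoming column moisture flux per unit ridge length: F = V × PW = 17.5 × 65.1 = 1139.25 mm·m/s.
Spread over the 28 km slope with efficiency ε = 0.60: R = ε·F/W = 0.60 × 1139.25 / 28000 m = 2.441e-02 mm/s.
R = 2.441e-02 × 3600 = 87.9 mm/hr.
Over 4.1 h: total = 87.9 × 4.1 = 360.39 ≈ 360 mm.

R ≈ 87.9 mm/hr; total ≈ 360 mm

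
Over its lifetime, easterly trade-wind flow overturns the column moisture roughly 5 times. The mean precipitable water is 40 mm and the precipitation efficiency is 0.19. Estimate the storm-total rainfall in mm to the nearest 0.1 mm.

rainfall ≈ 38.0 mm

Each cycle deposits ε × PW = 0.19 × 40 = 7.6 mm.
Over 5 cycles: 5 × 7.6 = 38.0 mm.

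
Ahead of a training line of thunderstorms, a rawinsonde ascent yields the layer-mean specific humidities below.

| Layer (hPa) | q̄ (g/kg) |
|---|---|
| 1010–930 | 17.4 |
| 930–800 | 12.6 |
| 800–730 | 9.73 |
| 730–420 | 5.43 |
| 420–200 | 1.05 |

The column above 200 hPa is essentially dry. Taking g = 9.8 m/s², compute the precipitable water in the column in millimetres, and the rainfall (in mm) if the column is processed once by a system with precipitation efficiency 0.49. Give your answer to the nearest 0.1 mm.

Precipitable water is the column-integrated vapour mass per unit area: PW = (1/g) Σ q̄ Δp, with q in kg/kg and Δp in Pa (1 kg/m² of water = 1 mm).
Layer 1010–930 hPa: Δp = 80 hPa = 8000 Pa, q̄ = 0.0174 kg/kg → 0.0174 × 8000 / 9.8 = 14.20 mm
Layer 930–800 hPa: Δp = 130 hPa = 13000 Pa, q̄ = 0.0126 kg/kg → 0.0126 × 13000 / 9.8 = 16.71 mm
Layer 800–730 hPa: Δp = 70 hPa = 7000 Pa, q̄ = 0.00973 kg/kg → 0.00973 × 7000 / 9.8 = 6.95 mm
Layer 730–420 hPa: Δp = 310 hPa = 31000 Pa, q̄ = 0.00543 kg/kg → 0.00543 × 31000 / 9.8 = 17.18 mm
Layer 420–200 hPa: Δp = 220 hPa = 22000 Pa, q̄ = 0.00105 kg/kg → 0.00105 × 22000 / 9.8 = 2.36 mm
PW = 14.20 + 16.71 + 6.95 + 17.18 + 2.36 = 57.40 ≈ 57.4 mm.
Rainfall = ε × PW = 0.49 × 57.4 = 28.1 mm.

PW ≈ 57.4 mm; rainfall ≈ 28.1 mm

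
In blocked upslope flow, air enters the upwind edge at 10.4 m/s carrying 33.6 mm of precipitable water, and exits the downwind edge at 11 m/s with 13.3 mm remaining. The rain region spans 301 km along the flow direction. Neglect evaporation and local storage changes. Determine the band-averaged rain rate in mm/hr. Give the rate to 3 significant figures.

R ≈ 2.43 mm/hr

Column moisture flux per unit crosswind length is F = V × PW.
Inflow: F_in = 10.4 × 33.6 = 349.44 mm·m/s
Outflow: F_out = 11 × 13.3 = 146.3 mm·m/s
Steady-state rate R = (F_in − F_out)/L = (349.44 − 146.3) / 301000 m = 6.749e-04 mm/s.
R = 6.749e-04 × 3600 = 2.43 mm/hr.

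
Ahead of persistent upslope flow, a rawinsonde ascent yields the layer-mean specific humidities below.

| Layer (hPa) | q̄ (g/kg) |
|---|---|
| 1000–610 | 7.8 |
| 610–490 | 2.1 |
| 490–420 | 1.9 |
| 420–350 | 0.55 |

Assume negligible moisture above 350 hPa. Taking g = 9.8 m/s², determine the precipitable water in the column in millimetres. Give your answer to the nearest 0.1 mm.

PW ≈ 35.4 mm

Precipitable water is the column-integrated vapour mass per unit area: PW = (1/g) Σ q̄ Δp, with q in kg/kg and Δp in Pa (1 kg/m² of water = 1 mm).
Layer 1000–610 hPa: Δp = 390 hPa = 39000 Pa, q̄ = 0.0078 kg/kg → 0.0078 × 39000 / 9.8 = 31.04 mm
Layer 610–490 hPa: Δp = 120 hPa = 12000 Pa, q̄ = 0.0021 kg/kg → 0.0021 × 12000 / 9.8 = 2.57 mm
Layer 490–420 hPa: Δp = 70 hPa = 7000 Pa, q̄ = 0.0019 kg/kg → 0.0019 × 7000 / 9.8 = 1.36 mm
Layer 420–350 hPa: Δp = 70 hPa = 7000 Pa, q̄ = 0.00055 kg/kg → 0.00055 × 7000 / 9.8 = 0.39 mm
PW = 31.04 + 2.57 + 1.36 + 0.39 = 35.36 ≈ 35.4 mm.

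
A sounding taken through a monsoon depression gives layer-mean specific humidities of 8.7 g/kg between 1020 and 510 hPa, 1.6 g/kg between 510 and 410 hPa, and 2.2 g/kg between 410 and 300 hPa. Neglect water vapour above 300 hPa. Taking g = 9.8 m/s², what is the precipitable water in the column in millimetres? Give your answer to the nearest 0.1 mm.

PW ≈ 49.4 mm

Precipitable water is the column-integrated vapour mass per unit area: PW = (1/g) Σ q̄ Δp, with q in kg/kg and Δp in Pa (1 kg/m² of water = 1 mm).
Layer 1020–510 hPa: Δp = 510 hPa = 51000 Pa, q̄ = 0.0087 kg/kg → 0.0087 × 51000 / 9.8 = 45.28 mm
Layer 510–410 hPa: Δp = 100 hPa = 10000 Pa, q̄ = 0.0016 kg/kg → 0.0016 × 10000 / 9.8 = 1.63 mm
Layer 410–300 hPa: Δp = 110 hPa = 11000 Pa, q̄ = 0.0022 kg/kg → 0.0022 × 11000 / 9.8 = 2.47 mm
PW = 45.28 + 1.63 + 2.47 = 49.38 ≈ 49.4 mm.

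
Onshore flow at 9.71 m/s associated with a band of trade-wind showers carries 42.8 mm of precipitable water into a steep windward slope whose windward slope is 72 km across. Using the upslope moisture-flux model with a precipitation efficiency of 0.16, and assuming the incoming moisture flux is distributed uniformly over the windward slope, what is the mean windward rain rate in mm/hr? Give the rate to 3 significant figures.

R ≈ 3.32 mm/hr

Incoming column moisture flux per unit ridge length: F = V × PW = 9.71 × 42.8 = 415.588 mm·m/s.
Spread over the 72 km slope with efficiency ε = 0.16: R = ε·F/W = 0.16 × 415.588 / 72000 m = 9.235e-04 mm/s.
R = 9.235e-04 × 3600 = 3.32 mm/hr.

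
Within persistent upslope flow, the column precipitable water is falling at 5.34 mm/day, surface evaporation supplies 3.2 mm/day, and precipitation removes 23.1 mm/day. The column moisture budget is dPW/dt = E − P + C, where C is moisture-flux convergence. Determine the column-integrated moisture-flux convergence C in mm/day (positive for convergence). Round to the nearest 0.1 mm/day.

dPW/dt = -5.34 mm/day.
C = dPW/dt − E + P = (-5.34) − 3.2 + 23.1 = 14.6 mm/day.

C ≈ 14.6 mm/day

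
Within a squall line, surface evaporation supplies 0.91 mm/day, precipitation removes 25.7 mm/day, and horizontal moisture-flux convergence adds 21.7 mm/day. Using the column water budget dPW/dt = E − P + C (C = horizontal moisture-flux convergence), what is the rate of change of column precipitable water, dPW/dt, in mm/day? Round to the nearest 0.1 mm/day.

dPW/dt = E − P + C = 0.91 − 25.7 + (21.7) = -3.1 mm/day.

dPW/dt ≈ -3.1 mm/day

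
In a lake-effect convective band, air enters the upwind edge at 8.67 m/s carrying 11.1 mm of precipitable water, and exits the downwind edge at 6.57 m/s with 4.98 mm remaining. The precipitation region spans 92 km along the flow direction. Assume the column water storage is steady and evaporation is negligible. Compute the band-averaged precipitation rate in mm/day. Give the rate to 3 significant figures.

R ≈ 59.7 mm/day

Column moisture flux per unit crosswind length is F = V × PW.
Inflow: F_in = 8.67 × 11.1 = 96.237 mm·m/s
Outflow: F_out = 6.57 × 4.98 = 32.7186 mm·m/s
Steady-state rate R = (F_in − F_out)/L = (96.237 − 32.7186) / 92000 m = 6.904e-04 mm/s.
R = 6.904e-04 × 3600 × 24 = 59.7 mm/day.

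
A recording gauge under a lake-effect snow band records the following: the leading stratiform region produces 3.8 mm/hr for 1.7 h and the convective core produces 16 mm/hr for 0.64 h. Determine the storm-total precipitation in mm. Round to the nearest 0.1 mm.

total ≈ 16.7 mm

Total = Σ Rᵢ Δtᵢ = 3.8 × 1.7 + 16 × 0.64
      = 6.46 + 10.24 = 16.7 mm.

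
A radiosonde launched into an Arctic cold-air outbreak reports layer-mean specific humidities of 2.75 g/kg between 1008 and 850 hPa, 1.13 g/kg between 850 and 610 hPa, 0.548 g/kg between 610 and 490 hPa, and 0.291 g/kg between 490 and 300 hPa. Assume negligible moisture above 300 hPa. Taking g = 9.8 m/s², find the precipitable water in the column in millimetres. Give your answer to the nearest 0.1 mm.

PW ≈ 8.4 mm

Precipitable water is the column-integrated vapour mass per unit area: PW = (1/g) Σ q̄ Δp, with q in kg/kg and Δp in Pa (1 kg/m² of water = 1 mm).
Layer 1008–850 hPa: Δp = 158 hPa = 15800 Pa, q̄ = 0.00275 kg/kg → 0.00275 × 15800 / 9.8 = 4.43 mm
Layer 850–610 hPa: Δp = 240 hPa = 24000 Pa, q̄ = 0.00113 kg/kg → 0.00113 × 24000 / 9.8 = 2.77 mm
Layer 610–490 hPa: Δp = 120 hPa = 12000 Pa, q̄ = 0.000548 kg/kg → 0.000548 × 12000 / 9.8 = 0.67 mm
Layer 490–300 hPa: Δp = 190 hPa = 19000 Pa, q̄ = 0.000291 kg/kg → 0.000291 × 19000 / 9.8 = 0.56 mm
PW = 4.43 + 2.77 + 0.67 + 0.56 = 8.43 ≈ 8.4 mm.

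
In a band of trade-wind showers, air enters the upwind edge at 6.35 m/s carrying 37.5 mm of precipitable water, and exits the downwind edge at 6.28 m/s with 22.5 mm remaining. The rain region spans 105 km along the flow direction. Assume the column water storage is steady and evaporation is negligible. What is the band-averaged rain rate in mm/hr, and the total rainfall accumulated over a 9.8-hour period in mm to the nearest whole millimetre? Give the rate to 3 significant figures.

R ≈ 3.32 mm/hr; total ≈ 33 mm

Column moisture flux per unit crosswind length is F = V × PW.
Inflow: F_in = 6.35 × 37.5 = 238.125 mm·m/s
Outflow: F_out = 6.28 × 22.5 = 141.3 mm·m/s
Steady-state rate R = (F_in − F_out)/L = (238.125 − 141.3) / 105000 m = 9.221e-04 mm/s.
R = 9.221e-04 × 3600 = 3.32 mm/hr.
Over 9.8 h: total = 3.32 × 9.8 = 32.536 ≈ 33 mm.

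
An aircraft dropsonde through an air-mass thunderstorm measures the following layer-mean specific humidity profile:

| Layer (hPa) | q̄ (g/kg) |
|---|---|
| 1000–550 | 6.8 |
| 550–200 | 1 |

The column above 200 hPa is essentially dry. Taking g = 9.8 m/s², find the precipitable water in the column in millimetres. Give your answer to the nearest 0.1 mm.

Precipitable water is the column-integrated vapour mass per unit area: PW = (1/g) Σ q̄ Δp, with q in kg/kg and Δp in Pa (1 kg/m² of water = 1 mm).
Layer 1000–550 hPa: Δp = 450 hPa = 45000 Pa, q̄ = 0.0068 kg/kg → 0.0068 × 45000 / 9.8 = 31.22 mm
Layer 550–200 hPa: Δp = 350 hPa = 35000 Pa, q̄ = 0.001 kg/kg → 0.001 × 35000 / 9.8 = 3.57 mm
PW = 31.22 + 3.57 = 34.79 ≈ 34.8 mm.

PW ≈ 34.8 mm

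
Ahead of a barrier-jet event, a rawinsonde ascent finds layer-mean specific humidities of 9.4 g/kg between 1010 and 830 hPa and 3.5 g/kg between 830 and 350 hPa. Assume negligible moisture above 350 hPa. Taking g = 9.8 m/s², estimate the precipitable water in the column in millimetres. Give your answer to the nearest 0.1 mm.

Precipitable water is the column-integrated vapour mass per unit area: PW = (1/g) Σ q̄ Δp, with q in kg/kg and Δp in Pa (1 kg/m² of water = 1 mm).
Layer 1010–830 hPa: Δp = 180 hPa = 18000 Pa, q̄ = 0.0094 kg/kg → 0.0094 × 18000 / 9.8 = 17.27 mm
Layer 830–350 hPa: Δp = 480 hPa = 48000 Pa, q̄ = 0.0035 kg/kg → 0.0035 × 48000 / 9.8 = 17.14 mm
PW = 17.27 + 17.14 = 34.41 ≈ 34.4 mm.

PW ≈ 34.4 mm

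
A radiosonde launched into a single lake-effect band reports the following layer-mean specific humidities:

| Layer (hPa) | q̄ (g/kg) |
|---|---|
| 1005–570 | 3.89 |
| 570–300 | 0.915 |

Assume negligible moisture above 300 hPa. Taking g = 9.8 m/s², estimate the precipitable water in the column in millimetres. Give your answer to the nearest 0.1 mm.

Precipitable water is the column-integrated vapour mass per unit area: PW = (1/g) Σ q̄ Δp, with q in kg/kg and Δp in Pa (1 kg/m² of water = 1 mm).
Layer 1005–570 hPa: Δp = 435 hPa = 43500 Pa, q̄ = 0.00389 kg/kg → 0.00389 × 43500 / 9.8 = 17.27 mm
Layer 570–300 hPa: Δp = 270 hPa = 27000 Pa, q̄ = 0.000915 kg/kg → 0.000915 × 27000 / 9.8 = 2.52 mm
PW = 17.27 + 2.52 = 19.79 ≈ 19.8 mm.

PW ≈ 19.8 mm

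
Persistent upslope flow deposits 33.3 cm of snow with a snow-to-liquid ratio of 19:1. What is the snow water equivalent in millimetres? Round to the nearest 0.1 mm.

SWE ≈ 17.5 mm

SWE = snow depth / ratio = 33.3 cm / 19 = 1.753 cm = 17.5 mm.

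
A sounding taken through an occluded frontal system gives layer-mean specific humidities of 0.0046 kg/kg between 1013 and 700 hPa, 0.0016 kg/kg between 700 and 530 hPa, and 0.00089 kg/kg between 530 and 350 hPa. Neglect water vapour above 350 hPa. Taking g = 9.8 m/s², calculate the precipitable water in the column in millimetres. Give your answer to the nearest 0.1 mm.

PW ≈ 19.1 mm

Precipitable water is the column-integrated vapour mass per unit area: PW = (1/g) Σ q̄ Δp, with q in kg/kg and Δp in Pa (1 kg/m² of water = 1 mm).
Layer 1013–700 hPa: Δp = 313 hPa = 31300 Pa, q̄ = 0.0046 kg/kg → 0.0046 × 31300 / 9.8 = 14.69 mm
Layer 700–530 hPa: Δp = 170 hPa = 17000 Pa, q̄ = 0.0016 kg/kg → 0.0016 × 17000 / 9.8 = 2.78 mm
Layer 530–350 hPa: Δp = 180 hPa = 18000 Pa, q̄ = 0.00089 kg/kg → 0.00089 × 18000 / 9.8 = 1.63 mm
PW = 14.69 + 2.78 + 1.63 = 19.10 ≈ 19.1 mm.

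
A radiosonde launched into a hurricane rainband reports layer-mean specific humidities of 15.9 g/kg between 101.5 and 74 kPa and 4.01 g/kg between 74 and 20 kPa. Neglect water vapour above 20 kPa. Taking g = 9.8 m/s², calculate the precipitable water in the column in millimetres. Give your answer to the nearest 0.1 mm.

PW ≈ 66.7 mm

Precipitable water is the column-integrated vapour mass per unit area: PW = (1/g) Σ q̄ Δp, with q in kg/kg and Δp in Pa (1 kg/m² of water = 1 mm).
Layer 101.5–74 kPa: Δp = 275 hPa = 27500 Pa, q̄ = 0.0159 kg/kg → 0.0159 × 27500 / 9.8 = 44.62 mm
Layer 74–20 kPa: Δp = 540 hPa = 54000 Pa, q̄ = 0.00401 kg/kg → 0.00401 × 54000 / 9.8 = 22.10 mm
PW = 44.62 + 22.10 = 66.72 ≈ 66.7 mm.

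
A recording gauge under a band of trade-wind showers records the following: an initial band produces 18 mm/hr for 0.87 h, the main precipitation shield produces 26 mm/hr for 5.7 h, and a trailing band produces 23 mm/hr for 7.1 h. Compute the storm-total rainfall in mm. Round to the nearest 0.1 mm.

Total = Σ Rᵢ Δtᵢ = 18 × 0.87 + 26 × 5.7 + 23 × 7.1
      = 15.66 + 148.2 + 163.3 = 327.2 mm.

total ≈ 327.2 mm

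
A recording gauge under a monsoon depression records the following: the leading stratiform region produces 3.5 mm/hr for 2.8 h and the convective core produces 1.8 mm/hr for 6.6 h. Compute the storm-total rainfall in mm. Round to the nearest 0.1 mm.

total ≈ 21.7 mm

Total = Σ Rᵢ Δtᵢ = 3.5 × 2.8 + 1.8 × 6.6
      = 9.8 + 11.88 = 21.7 mm.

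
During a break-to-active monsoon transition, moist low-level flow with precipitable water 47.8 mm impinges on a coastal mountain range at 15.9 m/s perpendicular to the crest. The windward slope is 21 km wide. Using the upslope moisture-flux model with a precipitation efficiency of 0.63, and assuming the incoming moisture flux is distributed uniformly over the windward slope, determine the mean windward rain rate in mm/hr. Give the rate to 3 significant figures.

R ≈ 82.1 mm/hr

Incoming column moisture flux per unit ridge length: F = V × PW = 15.9 × 47.8 = 760.02 mm·m/s.
Spread over the 21 km slope with efficiency ε = 0.63: R = ε·F/W = 0.63 × 760.02 / 21000 m = 2.280e-02 mm/s.
R = 2.280e-02 × 3600 = 82.1 mm/hr.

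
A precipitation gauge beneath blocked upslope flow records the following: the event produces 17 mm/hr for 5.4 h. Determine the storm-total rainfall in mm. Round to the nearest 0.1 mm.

Total = Σ Rᵢ Δtᵢ = 17 × 5.4
      = 91.8 = 91.8 mm.

total ≈ 91.8 mm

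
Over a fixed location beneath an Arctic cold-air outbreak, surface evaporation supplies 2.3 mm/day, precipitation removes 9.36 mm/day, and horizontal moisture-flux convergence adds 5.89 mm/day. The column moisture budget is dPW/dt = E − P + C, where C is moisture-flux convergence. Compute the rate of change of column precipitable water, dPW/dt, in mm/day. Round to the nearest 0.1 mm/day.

dPW/dt ≈ -1.2 mm/day

dPW/dt = E − P + C = 2.3 − 9.36 + (5.89) = -1.2 mm/day.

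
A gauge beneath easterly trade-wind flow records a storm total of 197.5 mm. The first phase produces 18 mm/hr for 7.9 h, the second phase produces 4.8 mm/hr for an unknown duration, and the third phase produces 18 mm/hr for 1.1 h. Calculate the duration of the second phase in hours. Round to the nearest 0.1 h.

Known phases: 18 × 7.9 + 18 × 1.1 = 142.2 + 19.8 = 162 mm.
Remaining depth = 197.5 − 162 = 35.5 mm.
Duration = 35.5 / 4.8 = 7.4 h.

duration ≈ 7.4 h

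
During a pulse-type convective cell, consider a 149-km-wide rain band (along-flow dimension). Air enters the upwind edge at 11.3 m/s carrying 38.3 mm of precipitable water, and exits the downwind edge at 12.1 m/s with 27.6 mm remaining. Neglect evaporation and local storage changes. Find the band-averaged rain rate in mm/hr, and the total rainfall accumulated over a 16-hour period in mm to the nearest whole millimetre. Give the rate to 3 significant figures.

R ≈ 2.39 mm/hr; total ≈ 38 mm

Column moisture flux per unit crosswind length is F = V × PW.
Inflow: F_in = 11.3 × 38.3 = 432.79 mm·m/s
Outflow: F_out = 12.1 × 27.6 = 333.96 mm·m/s
Steady-state rate R = (F_in − F_out)/L = (432.79 − 333.96) / 149000 m = 6.633e-04 mm/s.
R = 6.633e-04 × 3600 = 2.39 mm/hr.
Over 16 h: total = 2.39 × 16 = 38.24 ≈ 38 mm.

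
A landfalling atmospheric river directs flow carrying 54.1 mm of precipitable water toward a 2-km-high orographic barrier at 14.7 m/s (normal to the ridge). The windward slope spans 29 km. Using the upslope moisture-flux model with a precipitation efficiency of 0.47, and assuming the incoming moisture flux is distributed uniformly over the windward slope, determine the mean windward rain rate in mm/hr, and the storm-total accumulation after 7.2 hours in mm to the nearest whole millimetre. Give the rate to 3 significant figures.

R ≈ 46.4 mm/hr; total ≈ 334 mm

Incoming column moisture flux per unit ridge length: F = V × PW = 14.7 × 54.1 = 795.27 mm·m/s.
Spread over the 29 km slope with efficiency ε = 0.47: R = ε·F/W = 0.47 × 795.27 / 29000 m = 1.289e-02 mm/s.
R = 1.289e-02 × 3600 = 46.4 mm/hr.
Over 7.2 h: total = 46.4 × 7.2 = 334.08 ≈ 334 mm.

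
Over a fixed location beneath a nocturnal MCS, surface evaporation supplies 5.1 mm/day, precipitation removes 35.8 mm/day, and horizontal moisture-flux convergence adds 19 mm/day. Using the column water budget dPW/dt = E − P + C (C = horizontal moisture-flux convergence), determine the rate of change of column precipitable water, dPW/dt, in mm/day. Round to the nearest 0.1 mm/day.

dPW/dt = E − P + C = 5.1 − 35.8 + (19) = -11.7 mm/day.

dPW/dt ≈ -11.7 mm/day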